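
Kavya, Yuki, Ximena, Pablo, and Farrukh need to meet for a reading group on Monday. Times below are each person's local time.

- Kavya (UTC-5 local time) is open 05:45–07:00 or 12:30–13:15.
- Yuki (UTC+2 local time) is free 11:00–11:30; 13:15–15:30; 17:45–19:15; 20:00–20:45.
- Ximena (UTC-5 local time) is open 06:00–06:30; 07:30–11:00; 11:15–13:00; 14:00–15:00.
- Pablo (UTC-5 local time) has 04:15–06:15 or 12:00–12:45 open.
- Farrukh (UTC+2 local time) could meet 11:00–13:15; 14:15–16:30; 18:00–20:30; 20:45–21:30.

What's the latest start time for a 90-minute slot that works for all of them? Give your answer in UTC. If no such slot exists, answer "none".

none

Kavya in UTC: 10:45-12:00, 17:30-18:15 (add 5h to convert from UTC-5).
Yuki in UTC: 09:00-09:30, 11:15-13:30, 15:45-17:15, 18:00-18:45 (subtract 2h to convert from UTC+2).
Ximena in UTC: 11:00-11:30, 12:30-16:00, 16:15-18:00, 19:00-20:00 (add 5h to convert from UTC-5).
Pablo in UTC: 09:15-11:15, 17:00-17:45 (add 5h to convert from UTC-5).
Farrukh in UTC: 09:00-11:15, 12:15-14:30, 16:00-18:30, 18:45-19:30 (subtract 2h to convert from UTC+2).
Kavya ∩ Yuki: 11:15-12:00, 18:00-18:15.
Kavya ∩ Yuki ∩ Ximena: 11:15-11:30.
Kavya ∩ Yuki ∩ Ximena ∩ Pablo: ∅.
Kavya ∩ Yuki ∩ Ximena ∩ Pablo ∩ Farrukh: ∅.
There is no time when everyone is free.
No common window is at least 90 minutes long.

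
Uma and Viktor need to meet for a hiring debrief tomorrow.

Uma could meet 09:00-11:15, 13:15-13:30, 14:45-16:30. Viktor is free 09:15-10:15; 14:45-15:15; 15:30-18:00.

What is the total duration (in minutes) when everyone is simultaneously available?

150

Uma ∩ Viktor: 09:15-10:15, 14:45-15:15, 15:30-16:30.
So the common availability across everyone is 09:15-10:15, 14:45-15:15, 15:30-16:30.
Summing the common windows: 60 + 30 + 60 = 150 minutes.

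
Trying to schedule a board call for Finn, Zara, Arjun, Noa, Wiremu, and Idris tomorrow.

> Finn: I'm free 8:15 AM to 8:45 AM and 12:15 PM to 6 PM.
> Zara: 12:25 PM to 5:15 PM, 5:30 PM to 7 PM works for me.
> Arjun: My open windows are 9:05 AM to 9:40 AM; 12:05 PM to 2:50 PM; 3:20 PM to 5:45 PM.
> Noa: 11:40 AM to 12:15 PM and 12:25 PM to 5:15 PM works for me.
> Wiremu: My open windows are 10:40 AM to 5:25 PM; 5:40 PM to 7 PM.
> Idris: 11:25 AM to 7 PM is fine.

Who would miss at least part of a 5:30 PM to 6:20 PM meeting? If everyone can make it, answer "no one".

Finn: not fully free for 17:30-18:20. Zara: free for 17:30-18:20. Arjun: not fully free for 17:30-18:20. Noa: not fully free for 17:30-18:20. Wiremu: not fully free for 17:30-18:20. Idris: free for 17:30-18:20.

Arjun, Finn, Noa, Wiremu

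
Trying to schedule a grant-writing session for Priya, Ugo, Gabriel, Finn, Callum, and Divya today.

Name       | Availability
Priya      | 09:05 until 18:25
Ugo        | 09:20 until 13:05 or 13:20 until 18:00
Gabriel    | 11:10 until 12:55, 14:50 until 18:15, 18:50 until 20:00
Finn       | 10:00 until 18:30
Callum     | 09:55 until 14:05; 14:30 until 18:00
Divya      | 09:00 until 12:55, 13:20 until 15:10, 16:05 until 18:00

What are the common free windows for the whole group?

Priya ∩ Ugo: 09:20-13:05, 13:20-18:00.
Priya ∩ Ugo ∩ Gabriel: 11:10-12:55, 14:50-18:00.
Priya ∩ Ugo ∩ Gabriel ∩ Finn: 11:10-12:55, 14:50-18:00.
Priya ∩ Ugo ∩ Gabriel ∩ Finn ∩ Callum: 11:10-12:55, 14:50-18:00.
Priya ∩ Ugo ∩ Gabriel ∩ Finn ∩ Callum ∩ Divya: 11:10-12:55, 14:50-15:10, 16:05-18:00.

11:10-12:55, 14:50-15:10, 16:05-18:00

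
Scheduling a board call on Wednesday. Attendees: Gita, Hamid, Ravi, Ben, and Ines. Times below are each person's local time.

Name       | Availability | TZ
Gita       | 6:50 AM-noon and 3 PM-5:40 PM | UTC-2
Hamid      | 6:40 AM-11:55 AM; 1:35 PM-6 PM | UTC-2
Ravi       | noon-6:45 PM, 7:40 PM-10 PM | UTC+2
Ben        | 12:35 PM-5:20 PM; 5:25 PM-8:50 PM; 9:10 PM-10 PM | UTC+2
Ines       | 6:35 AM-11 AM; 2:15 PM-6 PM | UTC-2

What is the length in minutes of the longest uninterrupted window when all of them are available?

Gita in UTC: 08:50-14:00, 17:00-19:40 (add 2h to convert from UTC-2).
Hamid in UTC: 08:40-13:55, 15:35-20:00 (add 2h to convert from UTC-2).
Ravi in UTC: 10:00-16:45, 17:40-20:00 (subtract 2h to convert from UTC+2).
Ben in UTC: 10:35-15:20, 15:25-18:50, 19:10-20:00 (subtract 2h to convert from UTC+2).
Ines in UTC: 08:35-13:00, 16:15-20:00 (add 2h to convert from UTC-2).
Gita ∩ Hamid: 08:50-13:55, 17:00-19:40.
Gita ∩ Hamid ∩ Ravi: 10:00-13:55, 17:40-19:40.
Gita ∩ Hamid ∩ Ravi ∩ Ben: 10:35-13:55, 17:40-18:50, 19:10-19:40.
Gita ∩ Hamid ∩ Ravi ∩ Ben ∩ Ines: 10:35-13:00, 17:40-18:50, 19:10-19:40.
So the common availability across everyone is 10:35-13:00, 17:40-18:50, 19:10-19:40.
The longest is 10:35-13:00 at 145 minutes.

145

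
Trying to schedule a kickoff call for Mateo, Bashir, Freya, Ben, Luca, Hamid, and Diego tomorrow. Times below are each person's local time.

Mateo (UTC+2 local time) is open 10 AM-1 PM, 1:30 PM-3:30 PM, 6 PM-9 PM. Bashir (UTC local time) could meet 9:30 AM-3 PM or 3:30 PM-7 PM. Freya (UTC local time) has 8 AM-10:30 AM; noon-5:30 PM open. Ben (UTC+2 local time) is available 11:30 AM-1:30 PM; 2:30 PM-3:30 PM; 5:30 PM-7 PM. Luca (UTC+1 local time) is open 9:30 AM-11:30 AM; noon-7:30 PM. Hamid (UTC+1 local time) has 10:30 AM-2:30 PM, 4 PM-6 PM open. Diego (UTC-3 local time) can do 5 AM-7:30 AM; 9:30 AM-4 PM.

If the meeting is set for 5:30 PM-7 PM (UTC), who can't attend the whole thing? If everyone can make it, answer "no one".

Mateo in UTC: 08:00-11:00, 11:30-13:30, 16:00-19:00 (subtract 2h to convert from UTC+2).
Bashir in UTC: 09:30-15:00, 15:30-19:00.
Freya in UTC: 08:00-10:30, 12:00-17:30.
Ben in UTC: 09:30-11:30, 12:30-13:30, 15:30-17:00 (subtract 2h to convert from UTC+2).
Luca in UTC: 08:30-10:30, 11:00-18:30 (subtract 1h to convert from UTC+1).
Hamid in UTC: 09:30-13:30, 15:00-17:00 (subtract 1h to convert from UTC+1).
Diego in UTC: 08:00-10:30, 12:30-19:00 (add 3h to convert from UTC-3).
Mateo: free for 17:30-19:00. Bashir: free for 17:30-19:00. Freya: not fully free for 17:30-19:00. Ben: not fully free for 17:30-19:00. Luca: not fully free for 17:30-19:00. Hamid: not fully free for 17:30-19:00. Diego: free for 17:30-19:00.

Ben, Freya, Hamid, Luca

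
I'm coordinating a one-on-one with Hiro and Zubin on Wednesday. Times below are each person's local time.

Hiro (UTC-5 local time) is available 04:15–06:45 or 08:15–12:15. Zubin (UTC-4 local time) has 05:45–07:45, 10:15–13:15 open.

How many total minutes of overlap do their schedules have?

300

Hiro in UTC: 09:15-11:45, 13:15-17:15 (add 5h to convert from UTC-5).
Zubin in UTC: 09:45-11:45, 14:15-17:15 (add 4h to convert from UTC-4).
Hiro ∩ Zubin: 09:45-11:45, 14:15-17:15.
So the common availability across everyone is 09:45-11:45, 14:15-17:15.
Summing the common windows: 120 + 180 = 300 minutes.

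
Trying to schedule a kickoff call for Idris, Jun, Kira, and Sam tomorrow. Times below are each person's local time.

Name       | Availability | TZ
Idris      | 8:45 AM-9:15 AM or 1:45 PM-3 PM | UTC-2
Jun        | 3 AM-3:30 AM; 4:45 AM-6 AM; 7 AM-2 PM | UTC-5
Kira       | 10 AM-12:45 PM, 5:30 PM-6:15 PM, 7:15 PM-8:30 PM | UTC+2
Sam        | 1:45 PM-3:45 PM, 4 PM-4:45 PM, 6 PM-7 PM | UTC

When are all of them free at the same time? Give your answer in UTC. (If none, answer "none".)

Idris in UTC: 10:45-11:15, 15:45-17:00 (add 2h to convert from UTC-2).
Jun in UTC: 08:00-08:30, 09:45-11:00, 12:00-19:00 (add 5h to convert from UTC-5).
Kira in UTC: 08:00-10:45, 15:30-16:15, 17:15-18:30 (subtract 2h to convert from UTC+2).
Sam in UTC: 13:45-15:45, 16:00-16:45, 18:00-19:00.
Idris ∩ Jun: 10:45-11:00, 15:45-17:00.
Idris ∩ Jun ∩ Kira: 15:45-16:15.
Idris ∩ Jun ∩ Kira ∩ Sam: 16:00-16:15.

16:00-16:15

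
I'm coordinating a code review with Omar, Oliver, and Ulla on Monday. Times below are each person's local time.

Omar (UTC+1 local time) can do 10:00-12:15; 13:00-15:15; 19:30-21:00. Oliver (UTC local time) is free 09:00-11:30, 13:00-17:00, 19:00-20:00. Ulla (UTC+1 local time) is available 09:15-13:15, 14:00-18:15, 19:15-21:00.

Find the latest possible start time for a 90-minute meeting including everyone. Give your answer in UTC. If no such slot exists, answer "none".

09:45

Omar in UTC: 09:00-11:15, 12:00-14:15, 18:30-20:00 (subtract 1h to convert from UTC+1).
Oliver in UTC: 09:00-11:30, 13:00-17:00, 19:00-20:00.
Ulla in UTC: 08:15-12:15, 13:00-17:15, 18:15-20:00 (subtract 1h to convert from UTC+1).
Omar ∩ Oliver: 09:00-11:15, 13:00-14:15, 19:00-20:00.
Omar ∩ Oliver ∩ Ulla: 09:00-11:15, 13:00-14:15, 19:00-20:00.
The last common window of at least 90 minutes is 09:00-11:15; a 90-minute meeting can start as late as 09:45 and still end by 11:15.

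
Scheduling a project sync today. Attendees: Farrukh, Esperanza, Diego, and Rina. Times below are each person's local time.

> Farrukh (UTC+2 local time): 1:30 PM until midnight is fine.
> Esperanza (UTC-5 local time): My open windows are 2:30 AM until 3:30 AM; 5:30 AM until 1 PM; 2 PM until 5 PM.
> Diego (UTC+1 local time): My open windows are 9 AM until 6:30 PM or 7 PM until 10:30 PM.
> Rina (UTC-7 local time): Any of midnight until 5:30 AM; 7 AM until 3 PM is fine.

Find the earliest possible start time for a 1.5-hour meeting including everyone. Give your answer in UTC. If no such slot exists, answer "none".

Farrukh in UTC: 11:30-22:00 (subtract 2h to convert from UTC+2).
Esperanza in UTC: 07:30-08:30, 10:30-18:00, 19:00-22:00 (add 5h to convert from UTC-5).
Diego in UTC: 08:00-17:30, 18:00-21:30 (subtract 1h to convert from UTC+1).
Rina in UTC: 07:00-12:30, 14:00-22:00 (add 7h to convert from UTC-7).
Farrukh ∩ Esperanza: 11:30-18:00, 19:00-22:00.
Farrukh ∩ Esperanza ∩ Diego: 11:30-17:30, 19:00-21:30.
Farrukh ∩ Esperanza ∩ Diego ∩ Rina: 11:30-12:30, 14:00-17:30, 19:00-21:30.
The first common window of at least 90 minutes is 14:00-17:30, so the earliest start is 14:00.

14:00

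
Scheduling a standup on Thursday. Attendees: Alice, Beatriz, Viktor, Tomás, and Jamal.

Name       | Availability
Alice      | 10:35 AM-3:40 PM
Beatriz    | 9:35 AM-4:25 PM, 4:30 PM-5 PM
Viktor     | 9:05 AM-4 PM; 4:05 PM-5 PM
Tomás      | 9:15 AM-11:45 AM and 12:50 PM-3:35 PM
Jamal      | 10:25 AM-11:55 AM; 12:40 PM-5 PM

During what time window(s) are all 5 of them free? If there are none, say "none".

Alice ∩ Beatriz: 10:35-15:40.
Alice ∩ Beatriz ∩ Viktor: 10:35-15:40.
Alice ∩ Beatriz ∩ Viktor ∩ Tomás: 10:35-11:45, 12:50-15:35.
Alice ∩ Beatriz ∩ Viktor ∩ Tomás ∩ Jamal: 10:35-11:45, 12:50-15:35.

10:35-11:45, 12:50-15:35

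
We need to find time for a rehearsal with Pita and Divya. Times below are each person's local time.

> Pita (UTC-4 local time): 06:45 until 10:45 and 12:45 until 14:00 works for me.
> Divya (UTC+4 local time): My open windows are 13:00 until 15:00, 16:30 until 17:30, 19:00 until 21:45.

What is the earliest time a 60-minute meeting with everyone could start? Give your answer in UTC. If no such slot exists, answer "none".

Pita in UTC: 10:45-14:45, 16:45-18:00 (add 4h to convert from UTC-4).
Divya in UTC: 09:00-11:00, 12:30-13:30, 15:00-17:45 (subtract 4h to convert from UTC+4).
Pita ∩ Divya: 10:45-11:00, 12:30-13:30, 16:45-17:45.
Those are the intersection windows.
The first common window of at least 60 minutes is 12:30-13:30, so the earliest start is 12:30.

12:30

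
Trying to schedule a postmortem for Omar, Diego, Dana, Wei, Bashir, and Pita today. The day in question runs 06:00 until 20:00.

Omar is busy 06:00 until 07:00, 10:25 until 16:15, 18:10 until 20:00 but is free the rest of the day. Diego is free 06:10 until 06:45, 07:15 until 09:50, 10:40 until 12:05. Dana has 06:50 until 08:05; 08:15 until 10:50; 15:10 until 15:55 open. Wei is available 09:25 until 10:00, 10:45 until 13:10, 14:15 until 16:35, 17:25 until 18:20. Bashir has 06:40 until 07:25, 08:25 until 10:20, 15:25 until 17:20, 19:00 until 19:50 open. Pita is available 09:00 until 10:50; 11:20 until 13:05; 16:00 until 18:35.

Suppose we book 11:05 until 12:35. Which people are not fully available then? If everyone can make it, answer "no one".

Omar free: 07:00-10:25, 16:15-18:10 (invert busy blocks within the working day).
Diego free: 06:10-06:45, 07:15-09:50, 10:40-12:05.
Dana free: 06:50-08:05, 08:15-10:50, 15:10-15:55.
Wei free: 09:25-10:00, 10:45-13:10, 14:15-16:35, 17:25-18:20.
Bashir free: 06:40-07:25, 08:25-10:20, 15:25-17:20, 19:00-19:50.
Pita free: 09:00-10:50, 11:20-13:05, 16:00-18:35.
Omar: not fully free for 11:05-12:35. Diego: not fully free for 11:05-12:35. Dana: not fully free for 11:05-12:35. Wei: free for 11:05-12:35. Bashir: not fully free for 11:05-12:35. Pita: not fully free for 11:05-12:35.

Bashir, Dana, Diego, Omar, Pita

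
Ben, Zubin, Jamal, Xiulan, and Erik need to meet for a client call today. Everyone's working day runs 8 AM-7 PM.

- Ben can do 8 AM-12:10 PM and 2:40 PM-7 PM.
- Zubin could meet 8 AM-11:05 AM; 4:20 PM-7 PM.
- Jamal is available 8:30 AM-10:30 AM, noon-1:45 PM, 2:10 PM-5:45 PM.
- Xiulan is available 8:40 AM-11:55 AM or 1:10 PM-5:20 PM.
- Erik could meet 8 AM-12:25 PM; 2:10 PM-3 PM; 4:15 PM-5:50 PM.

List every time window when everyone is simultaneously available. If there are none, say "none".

Ben ∩ Zubin: 08:00-11:05, 16:20-19:00.
Ben ∩ Zubin ∩ Jamal: 08:30-10:30, 16:20-17:45.
Ben ∩ Zubin ∩ Jamal ∩ Xiulan: 08:40-10:30, 16:20-17:20.
Ben ∩ Zubin ∩ Jamal ∩ Xiulan ∩ Erik: 08:40-10:30, 16:20-17:20.

08:40-10:30, 16:20-17:20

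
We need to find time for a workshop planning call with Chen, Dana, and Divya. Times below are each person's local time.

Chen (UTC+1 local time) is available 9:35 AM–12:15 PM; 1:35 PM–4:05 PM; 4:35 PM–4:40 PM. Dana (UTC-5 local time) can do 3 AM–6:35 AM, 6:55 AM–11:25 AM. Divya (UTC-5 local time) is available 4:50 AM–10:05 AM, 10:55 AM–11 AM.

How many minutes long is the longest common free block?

Chen in UTC: 08:35-11:15, 12:35-15:05, 15:35-15:40 (subtract 1h to convert from UTC+1).
Dana in UTC: 08:00-11:35, 11:55-16:25 (add 5h to convert from UTC-5).
Divya in UTC: 09:50-15:05, 15:55-16:00 (add 5h to convert from UTC-5).
Chen ∩ Dana: 08:35-11:15, 12:35-15:05, 15:35-15:40.
Chen ∩ Dana ∩ Divya: 09:50-11:15, 12:35-15:05.
Those are the intersection windows.
The longest is 12:35-15:05 at 150 minutes.

150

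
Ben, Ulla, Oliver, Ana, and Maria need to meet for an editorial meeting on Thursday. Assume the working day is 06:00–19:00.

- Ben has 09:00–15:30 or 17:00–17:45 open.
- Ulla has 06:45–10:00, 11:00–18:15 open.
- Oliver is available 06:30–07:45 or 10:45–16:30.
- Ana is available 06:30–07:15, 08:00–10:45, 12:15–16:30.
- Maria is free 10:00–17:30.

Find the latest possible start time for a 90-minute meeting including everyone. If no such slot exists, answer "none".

14:00

Ben ∩ Ulla: 09:00-10:00, 11:00-15:30, 17:00-17:45.
Ben ∩ Ulla ∩ Oliver: 11:00-15:30.
Ben ∩ Ulla ∩ Oliver ∩ Ana: 12:15-15:30.
Ben ∩ Ulla ∩ Oliver ∩ Ana ∩ Maria: 12:15-15:30.
The last common window of at least 90 minutes is 12:15-15:30; a 90-minute meeting can start as late as 14:00 and still end by 15:30.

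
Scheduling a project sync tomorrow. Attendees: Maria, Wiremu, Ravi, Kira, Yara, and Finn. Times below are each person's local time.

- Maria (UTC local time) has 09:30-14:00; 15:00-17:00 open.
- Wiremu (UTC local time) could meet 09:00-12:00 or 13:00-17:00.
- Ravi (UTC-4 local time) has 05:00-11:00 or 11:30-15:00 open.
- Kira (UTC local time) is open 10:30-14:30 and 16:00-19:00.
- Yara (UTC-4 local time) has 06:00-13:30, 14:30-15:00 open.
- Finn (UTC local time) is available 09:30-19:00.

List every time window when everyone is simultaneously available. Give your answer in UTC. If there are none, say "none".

10:30-12:00, 13:00-14:00, 16:00-17:00

Maria in UTC: 09:30-14:00, 15:00-17:00.
Wiremu in UTC: 09:00-12:00, 13:00-17:00.
Ravi in UTC: 09:00-15:00, 15:30-19:00 (add 4h to convert from UTC-4).
Kira in UTC: 10:30-14:30, 16:00-19:00.
Yara in UTC: 10:00-17:30, 18:30-19:00 (add 4h to convert from UTC-4).
Finn in UTC: 09:30-19:00.
Maria ∩ Wiremu: 09:30-12:00, 13:00-14:00, 15:00-17:00.
Maria ∩ Wiremu ∩ Ravi: 09:30-12:00, 13:00-14:00, 15:30-17:00.
Maria ∩ Wiremu ∩ Ravi ∩ Kira: 10:30-12:00, 13:00-14:00, 16:00-17:00.
Maria ∩ Wiremu ∩ Ravi ∩ Kira ∩ Yara: 10:30-12:00, 13:00-14:00, 16:00-17:00.
Maria ∩ Wiremu ∩ Ravi ∩ Kira ∩ Yara ∩ Finn: 10:30-12:00, 13:00-14:00, 16:00-17:00.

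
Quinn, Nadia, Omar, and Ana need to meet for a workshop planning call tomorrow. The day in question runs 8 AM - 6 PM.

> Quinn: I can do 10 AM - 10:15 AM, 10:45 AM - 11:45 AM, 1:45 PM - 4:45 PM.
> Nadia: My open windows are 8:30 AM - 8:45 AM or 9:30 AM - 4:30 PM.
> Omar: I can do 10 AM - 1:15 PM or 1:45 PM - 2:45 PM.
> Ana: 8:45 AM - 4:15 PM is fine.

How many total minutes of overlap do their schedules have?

135

Quinn ∩ Nadia: 10:00-10:15, 10:45-11:45, 13:45-16:30.
Quinn ∩ Nadia ∩ Omar: 10:00-10:15, 10:45-11:45, 13:45-14:45.
Quinn ∩ Nadia ∩ Omar ∩ Ana: 10:00-10:15, 10:45-11:45, 13:45-14:45.
Summing the common windows: 15 + 60 + 60 = 135 minutes.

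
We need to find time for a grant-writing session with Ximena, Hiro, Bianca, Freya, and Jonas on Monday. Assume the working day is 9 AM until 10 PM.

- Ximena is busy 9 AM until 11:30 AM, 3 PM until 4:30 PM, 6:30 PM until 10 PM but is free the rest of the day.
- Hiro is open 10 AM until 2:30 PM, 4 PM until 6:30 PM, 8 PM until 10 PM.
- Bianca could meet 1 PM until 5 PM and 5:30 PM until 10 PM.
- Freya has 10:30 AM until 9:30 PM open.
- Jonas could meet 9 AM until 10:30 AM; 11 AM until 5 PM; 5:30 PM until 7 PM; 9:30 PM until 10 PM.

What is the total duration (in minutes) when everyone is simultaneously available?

180

Ximena free: 11:30-15:00, 16:30-18:30 (invert busy blocks within the working day).
Hiro free: 10:00-14:30, 16:00-18:30, 20:00-22:00.
Bianca free: 13:00-17:00, 17:30-22:00.
Freya free: 10:30-21:30.
Jonas free: 09:00-10:30, 11:00-17:00, 17:30-19:00, 21:30-22:00.
Ximena ∩ Hiro: 11:30-14:30, 16:30-18:30.
Ximena ∩ Hiro ∩ Bianca: 13:00-14:30, 16:30-17:00, 17:30-18:30.
Ximena ∩ Hiro ∩ Bianca ∩ Freya: 13:00-14:30, 16:30-17:00, 17:30-18:30.
Ximena ∩ Hiro ∩ Bianca ∩ Freya ∩ Jonas: 13:00-14:30, 16:30-17:00, 17:30-18:30.
So the common availability across everyone is 13:00-14:30, 16:30-17:00, 17:30-18:30.
Summing the common windows: 90 + 30 + 60 = 180 minutes.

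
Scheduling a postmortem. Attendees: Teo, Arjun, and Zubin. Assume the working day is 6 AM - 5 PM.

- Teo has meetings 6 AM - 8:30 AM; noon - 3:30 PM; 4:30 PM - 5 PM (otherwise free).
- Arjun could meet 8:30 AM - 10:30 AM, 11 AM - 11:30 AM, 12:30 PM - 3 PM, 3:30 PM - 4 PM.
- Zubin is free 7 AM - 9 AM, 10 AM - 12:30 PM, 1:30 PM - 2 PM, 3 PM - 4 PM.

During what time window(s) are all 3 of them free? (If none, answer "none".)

08:30-09:00, 10:00-10:30, 11:00-11:30, 15:30-16:00

Teo free: 08:30-12:00, 15:30-16:30 (invert busy blocks within the working day).
Arjun free: 08:30-10:30, 11:00-11:30, 12:30-15:00, 15:30-16:00.
Zubin free: 07:00-09:00, 10:00-12:30, 13:30-14:00, 15:00-16:00.
Teo ∩ Arjun: 08:30-10:30, 11:00-11:30, 15:30-16:00.
Teo ∩ Arjun ∩ Zubin: 08:30-09:00, 10:00-10:30, 11:00-11:30, 15:30-16:00.
So the common availability across everyone is 08:30-09:00, 10:00-10:30, 11:00-11:30, 15:30-16:00.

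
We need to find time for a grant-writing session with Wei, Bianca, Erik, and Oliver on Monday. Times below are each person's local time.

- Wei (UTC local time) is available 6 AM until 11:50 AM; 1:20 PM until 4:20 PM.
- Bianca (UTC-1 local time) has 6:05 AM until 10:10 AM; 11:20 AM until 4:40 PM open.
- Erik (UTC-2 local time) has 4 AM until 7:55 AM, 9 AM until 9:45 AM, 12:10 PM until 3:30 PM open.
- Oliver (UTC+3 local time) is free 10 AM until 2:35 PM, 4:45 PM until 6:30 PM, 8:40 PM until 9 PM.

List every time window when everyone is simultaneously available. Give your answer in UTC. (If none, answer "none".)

Wei in UTC: 06:00-11:50, 13:20-16:20.
Bianca in UTC: 07:05-11:10, 12:20-17:40 (add 1h to convert from UTC-1).
Erik in UTC: 06:00-09:55, 11:00-11:45, 14:10-17:30 (add 2h to convert from UTC-2).
Oliver in UTC: 07:00-11:35, 13:45-15:30, 17:40-18:00 (subtract 3h to convert from UTC+3).
Wei ∩ Bianca: 07:05-11:10, 13:20-16:20.
Wei ∩ Bianca ∩ Erik: 07:05-09:55, 11:00-11:10, 14:10-16:20.
Wei ∩ Bianca ∩ Erik ∩ Oliver: 07:05-09:55, 11:00-11:10, 14:10-15:30.

07:05-09:55, 11:00-11:10, 14:10-15:30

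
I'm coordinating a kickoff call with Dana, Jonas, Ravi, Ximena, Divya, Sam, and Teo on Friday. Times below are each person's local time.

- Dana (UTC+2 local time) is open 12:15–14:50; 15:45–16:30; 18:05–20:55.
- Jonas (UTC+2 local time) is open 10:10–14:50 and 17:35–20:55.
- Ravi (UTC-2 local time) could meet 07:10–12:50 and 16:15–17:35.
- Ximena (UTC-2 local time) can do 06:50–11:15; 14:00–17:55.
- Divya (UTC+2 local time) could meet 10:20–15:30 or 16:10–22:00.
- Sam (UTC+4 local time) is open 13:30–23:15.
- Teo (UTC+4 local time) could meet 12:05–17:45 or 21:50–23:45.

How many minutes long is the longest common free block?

155

Dana in UTC: 10:15-12:50, 13:45-14:30, 16:05-18:55 (subtract 2h to convert from UTC+2).
Jonas in UTC: 08:10-12:50, 15:35-18:55 (subtract 2h to convert from UTC+2).
Ravi in UTC: 09:10-14:50, 18:15-19:35 (add 2h to convert from UTC-2).
Ximena in UTC: 08:50-13:15, 16:00-19:55 (add 2h to convert from UTC-2).
Divya in UTC: 08:20-13:30, 14:10-20:00 (subtract 2h to convert from UTC+2).
Sam in UTC: 09:30-19:15 (subtract 4h to convert from UTC+4).
Teo in UTC: 08:05-13:45, 17:50-19:45 (subtract 4h to convert from UTC+4).
Dana ∩ Jonas: 10:15-12:50, 16:05-18:55.
Dana ∩ Jonas ∩ Ravi: 10:15-12:50, 18:15-18:55.
Dana ∩ Jonas ∩ Ravi ∩ Ximena: 10:15-12:50, 18:15-18:55.
Dana ∩ Jonas ∩ Ravi ∩ Ximena ∩ Divya: 10:15-12:50, 18:15-18:55.
Dana ∩ Jonas ∩ Ravi ∩ Ximena ∩ Divya ∩ Sam: 10:15-12:50, 18:15-18:55.
Dana ∩ Jonas ∩ Ravi ∩ Ximena ∩ Divya ∩ Sam ∩ Teo: 10:15-12:50, 18:15-18:55.
The longest is 10:15-12:50 at 155 minutes.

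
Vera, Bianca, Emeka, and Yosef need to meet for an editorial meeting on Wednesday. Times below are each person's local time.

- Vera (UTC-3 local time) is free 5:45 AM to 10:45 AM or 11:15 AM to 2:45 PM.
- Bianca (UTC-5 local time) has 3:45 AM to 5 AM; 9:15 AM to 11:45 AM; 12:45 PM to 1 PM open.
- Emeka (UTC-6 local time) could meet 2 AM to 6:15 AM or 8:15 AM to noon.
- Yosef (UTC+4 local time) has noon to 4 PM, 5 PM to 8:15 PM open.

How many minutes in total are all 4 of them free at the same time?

Vera in UTC: 08:45-13:45, 14:15-17:45 (add 3h to convert from UTC-3).
Bianca in UTC: 08:45-10:00, 14:15-16:45, 17:45-18:00 (add 5h to convert from UTC-5).
Emeka in UTC: 08:00-12:15, 14:15-18:00 (add 6h to convert from UTC-6).
Yosef in UTC: 08:00-12:00, 13:00-16:15 (subtract 4h to convert from UTC+4).
Vera ∩ Bianca: 08:45-10:00, 14:15-16:45.
Vera ∩ Bianca ∩ Emeka: 08:45-10:00, 14:15-16:45.
Vera ∩ Bianca ∩ Emeka ∩ Yosef: 08:45-10:00, 14:15-16:15.
Summing the common windows: 75 + 120 = 195 minutes.

195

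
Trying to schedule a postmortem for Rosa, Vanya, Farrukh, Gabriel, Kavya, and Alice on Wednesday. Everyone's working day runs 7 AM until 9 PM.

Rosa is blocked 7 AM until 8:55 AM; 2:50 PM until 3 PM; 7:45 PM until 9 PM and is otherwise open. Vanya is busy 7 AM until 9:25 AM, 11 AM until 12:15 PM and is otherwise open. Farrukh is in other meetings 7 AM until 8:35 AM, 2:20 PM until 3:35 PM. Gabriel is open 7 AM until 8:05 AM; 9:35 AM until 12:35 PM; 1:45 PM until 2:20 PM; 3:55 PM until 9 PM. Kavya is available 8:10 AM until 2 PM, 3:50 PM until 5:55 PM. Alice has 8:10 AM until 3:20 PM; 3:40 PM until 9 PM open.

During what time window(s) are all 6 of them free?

Rosa free: 08:55-14:50, 15:00-19:45 (invert busy blocks within the working day).
Vanya free: 09:25-11:00, 12:15-21:00 (invert busy blocks within the working day).
Farrukh free: 08:35-14:20, 15:35-21:00 (invert busy blocks within the working day).
Gabriel free: 07:00-08:05, 09:35-12:35, 13:45-14:20, 15:55-21:00.
Kavya free: 08:10-14:00, 15:50-17:55.
Alice free: 08:10-15:20, 15:40-21:00.
Rosa ∩ Vanya: 09:25-11:00, 12:15-14:50, 15:00-19:45.
Rosa ∩ Vanya ∩ Farrukh: 09:25-11:00, 12:15-14:20, 15:35-19:45.
Rosa ∩ Vanya ∩ Farrukh ∩ Gabriel: 09:35-11:00, 12:15-12:35, 13:45-14:20, 15:55-19:45.
Rosa ∩ Vanya ∩ Farrukh ∩ Gabriel ∩ Kavya: 09:35-11:00, 12:15-12:35, 13:45-14:00, 15:55-17:55.
Rosa ∩ Vanya ∩ Farrukh ∩ Gabriel ∩ Kavya ∩ Alice: 09:35-11:00, 12:15-12:35, 13:45-14:00, 15:55-17:55.

09:35-11:00, 12:15-12:35, 13:45-14:00, 15:55-17:55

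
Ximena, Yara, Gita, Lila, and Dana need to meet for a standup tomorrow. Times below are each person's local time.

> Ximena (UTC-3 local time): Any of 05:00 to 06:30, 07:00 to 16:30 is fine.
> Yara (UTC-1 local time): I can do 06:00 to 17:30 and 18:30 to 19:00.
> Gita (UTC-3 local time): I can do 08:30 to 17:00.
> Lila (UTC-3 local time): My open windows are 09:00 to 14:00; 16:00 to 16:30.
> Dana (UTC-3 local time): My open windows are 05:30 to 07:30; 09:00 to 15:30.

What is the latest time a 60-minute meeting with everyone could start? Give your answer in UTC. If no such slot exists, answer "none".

Ximena in UTC: 08:00-09:30, 10:00-19:30 (add 3h to convert from UTC-3).
Yara in UTC: 07:00-18:30, 19:30-20:00 (add 1h to convert from UTC-1).
Gita in UTC: 11:30-20:00 (add 3h to convert from UTC-3).
Lila in UTC: 12:00-17:00, 19:00-19:30 (add 3h to convert from UTC-3).
Dana in UTC: 08:30-10:30, 12:00-18:30 (add 3h to convert from UTC-3).
Ximena ∩ Yara: 08:00-09:30, 10:00-18:30.
Ximena ∩ Yara ∩ Gita: 11:30-18:30.
Ximena ∩ Yara ∩ Gita ∩ Lila: 12:00-17:00.
Ximena ∩ Yara ∩ Gita ∩ Lila ∩ Dana: 12:00-17:00.
The last common window of at least 60 minutes is 12:00-17:00; a 60-minute meeting can start as late as 16:00 and still end by 17:00.

16:00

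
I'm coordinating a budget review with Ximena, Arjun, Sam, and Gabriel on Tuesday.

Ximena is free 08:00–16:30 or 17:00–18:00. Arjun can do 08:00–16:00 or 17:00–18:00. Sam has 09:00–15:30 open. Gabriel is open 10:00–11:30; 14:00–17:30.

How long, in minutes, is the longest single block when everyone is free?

90

Ximena ∩ Arjun: 08:00-16:00, 17:00-18:00.
Ximena ∩ Arjun ∩ Sam: 09:00-15:30.
Ximena ∩ Arjun ∩ Sam ∩ Gabriel: 10:00-11:30, 14:00-15:30.
The longest is 10:00-11:30 at 90 minutes.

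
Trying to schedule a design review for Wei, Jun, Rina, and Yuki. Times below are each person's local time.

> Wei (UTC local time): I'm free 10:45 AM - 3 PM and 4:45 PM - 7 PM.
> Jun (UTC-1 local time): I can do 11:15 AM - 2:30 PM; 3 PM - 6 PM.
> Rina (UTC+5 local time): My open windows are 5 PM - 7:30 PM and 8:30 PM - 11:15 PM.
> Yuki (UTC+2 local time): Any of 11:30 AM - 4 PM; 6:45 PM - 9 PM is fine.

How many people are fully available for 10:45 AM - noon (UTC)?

2

Wei in UTC: 10:45-15:00, 16:45-19:00.
Jun in UTC: 12:15-15:30, 16:00-19:00 (add 1h to convert from UTC-1).
Rina in UTC: 12:00-14:30, 15:30-18:15 (subtract 5h to convert from UTC+5).
Yuki in UTC: 09:30-14:00, 16:45-19:00 (subtract 2h to convert from UTC+2).
Wei and Yuki can make the full 10:45-12:00 slot — that's 2.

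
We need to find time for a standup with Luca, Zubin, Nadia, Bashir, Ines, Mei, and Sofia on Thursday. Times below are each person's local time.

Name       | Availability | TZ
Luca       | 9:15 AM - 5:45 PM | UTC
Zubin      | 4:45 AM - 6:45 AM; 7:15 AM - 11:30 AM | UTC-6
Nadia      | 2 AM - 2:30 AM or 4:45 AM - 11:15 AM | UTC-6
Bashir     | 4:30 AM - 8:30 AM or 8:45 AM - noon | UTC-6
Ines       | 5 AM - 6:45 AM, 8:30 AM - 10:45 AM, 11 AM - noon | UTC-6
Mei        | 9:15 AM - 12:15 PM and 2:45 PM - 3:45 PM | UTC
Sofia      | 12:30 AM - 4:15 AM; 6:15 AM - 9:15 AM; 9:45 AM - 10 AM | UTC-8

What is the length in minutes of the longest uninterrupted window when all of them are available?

75

Luca in UTC: 09:15-17:45.
Zubin in UTC: 10:45-12:45, 13:15-17:30 (add 6h to convert from UTC-6).
Nadia in UTC: 08:00-08:30, 10:45-17:15 (add 6h to convert from UTC-6).
Bashir in UTC: 10:30-14:30, 14:45-18:00 (add 6h to convert from UTC-6).
Ines in UTC: 11:00-12:45, 14:30-16:45, 17:00-18:00 (add 6h to convert from UTC-6).
Mei in UTC: 09:15-12:15, 14:45-15:45.
Sofia in UTC: 08:30-12:15, 14:15-17:15, 17:45-18:00 (add 8h to convert from UTC-8).
Luca ∩ Zubin: 10:45-12:45, 13:15-17:30.
Luca ∩ Zubin ∩ Nadia: 10:45-12:45, 13:15-17:15.
Luca ∩ Zubin ∩ Nadia ∩ Bashir: 10:45-12:45, 13:15-14:30, 14:45-17:15.
Luca ∩ Zubin ∩ Nadia ∩ Bashir ∩ Ines: 11:00-12:45, 14:45-16:45, 17:00-17:15.
Luca ∩ Zubin ∩ Nadia ∩ Bashir ∩ Ines ∩ Mei: 11:00-12:15, 14:45-15:45.
Luca ∩ Zubin ∩ Nadia ∩ Bashir ∩ Ines ∩ Mei ∩ Sofia: 11:00-12:15, 14:45-15:45.
So the common availability across everyone is 11:00-12:15, 14:45-15:45.
The longest is 11:00-12:15 at 75 minutes.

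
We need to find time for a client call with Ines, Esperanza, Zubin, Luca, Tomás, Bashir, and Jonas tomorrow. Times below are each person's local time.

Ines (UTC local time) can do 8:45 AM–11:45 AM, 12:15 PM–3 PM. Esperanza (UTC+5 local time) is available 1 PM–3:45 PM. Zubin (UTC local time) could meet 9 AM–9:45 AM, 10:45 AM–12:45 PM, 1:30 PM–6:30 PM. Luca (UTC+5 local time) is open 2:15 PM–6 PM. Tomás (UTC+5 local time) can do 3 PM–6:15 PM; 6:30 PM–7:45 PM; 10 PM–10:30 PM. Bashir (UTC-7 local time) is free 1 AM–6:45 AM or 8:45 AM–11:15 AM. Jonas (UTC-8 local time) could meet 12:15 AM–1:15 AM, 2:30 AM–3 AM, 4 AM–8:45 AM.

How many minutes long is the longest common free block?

0

Ines in UTC: 08:45-11:45, 12:15-15:00.
Esperanza in UTC: 08:00-10:45 (subtract 5h to convert from UTC+5).
Zubin in UTC: 09:00-09:45, 10:45-12:45, 13:30-18:30.
Luca in UTC: 09:15-13:00 (subtract 5h to convert from UTC+5).
Tomás in UTC: 10:00-13:15, 13:30-14:45, 17:00-17:30 (subtract 5h to convert from UTC+5).
Bashir in UTC: 08:00-13:45, 15:45-18:15 (add 7h to convert from UTC-7).
Jonas in UTC: 08:15-09:15, 10:30-11:00, 12:00-16:45 (add 8h to convert from UTC-8).
Ines ∩ Esperanza: 08:45-10:45.
Ines ∩ Esperanza ∩ Zubin: 09:00-09:45.
Ines ∩ Esperanza ∩ Zubin ∩ Luca: 09:15-09:45.
Ines ∩ Esperanza ∩ Zubin ∩ Luca ∩ Tomás: ∅.
Ines ∩ Esperanza ∩ Zubin ∩ Luca ∩ Tomás ∩ Bashir: ∅.
Ines ∩ Esperanza ∩ Zubin ∩ Luca ∩ Tomás ∩ Bashir ∩ Jonas: ∅.
There is no time when everyone is free.
No common window exists, so the longest block is 0 minutes.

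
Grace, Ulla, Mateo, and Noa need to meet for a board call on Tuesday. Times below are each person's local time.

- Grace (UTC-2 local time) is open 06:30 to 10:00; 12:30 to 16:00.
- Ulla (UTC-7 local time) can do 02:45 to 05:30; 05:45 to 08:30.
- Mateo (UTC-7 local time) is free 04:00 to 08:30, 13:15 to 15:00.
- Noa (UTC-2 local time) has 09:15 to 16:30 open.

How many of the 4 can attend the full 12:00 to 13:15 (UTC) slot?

2

Grace in UTC: 08:30-12:00, 14:30-18:00 (add 2h to convert from UTC-2).
Ulla in UTC: 09:45-12:30, 12:45-15:30 (add 7h to convert from UTC-7).
Mateo in UTC: 11:00-15:30, 20:15-22:00 (add 7h to convert from UTC-7).
Noa in UTC: 11:15-18:30 (add 2h to convert from UTC-2).
Mateo and Noa can make the full 12:00-13:15 slot — that's 2.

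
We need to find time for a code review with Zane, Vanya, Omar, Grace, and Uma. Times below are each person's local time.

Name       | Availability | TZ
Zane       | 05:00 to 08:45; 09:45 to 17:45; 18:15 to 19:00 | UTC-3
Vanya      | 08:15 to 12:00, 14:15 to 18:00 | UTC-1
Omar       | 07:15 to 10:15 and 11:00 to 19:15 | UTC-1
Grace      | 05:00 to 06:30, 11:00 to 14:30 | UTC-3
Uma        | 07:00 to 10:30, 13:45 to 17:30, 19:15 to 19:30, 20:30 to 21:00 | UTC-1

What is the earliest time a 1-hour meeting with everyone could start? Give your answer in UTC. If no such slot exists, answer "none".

Zane in UTC: 08:00-11:45, 12:45-20:45, 21:15-22:00 (add 3h to convert from UTC-3).
Vanya in UTC: 09:15-13:00, 15:15-19:00 (add 1h to convert from UTC-1).
Omar in UTC: 08:15-11:15, 12:00-20:15 (add 1h to convert from UTC-1).
Grace in UTC: 08:00-09:30, 14:00-17:30 (add 3h to convert from UTC-3).
Uma in UTC: 08:00-11:30, 14:45-18:30, 20:15-20:30, 21:30-22:00 (add 1h to convert from UTC-1).
Zane ∩ Vanya: 09:15-11:45, 12:45-13:00, 15:15-19:00.
Zane ∩ Vanya ∩ Omar: 09:15-11:15, 12:45-13:00, 15:15-19:00.
Zane ∩ Vanya ∩ Omar ∩ Grace: 09:15-09:30, 15:15-17:30.
Zane ∩ Vanya ∩ Omar ∩ Grace ∩ Uma: 09:15-09:30, 15:15-17:30.
The first common window of at least 60 minutes is 15:15-17:30, so the earliest start is 15:15.

15:15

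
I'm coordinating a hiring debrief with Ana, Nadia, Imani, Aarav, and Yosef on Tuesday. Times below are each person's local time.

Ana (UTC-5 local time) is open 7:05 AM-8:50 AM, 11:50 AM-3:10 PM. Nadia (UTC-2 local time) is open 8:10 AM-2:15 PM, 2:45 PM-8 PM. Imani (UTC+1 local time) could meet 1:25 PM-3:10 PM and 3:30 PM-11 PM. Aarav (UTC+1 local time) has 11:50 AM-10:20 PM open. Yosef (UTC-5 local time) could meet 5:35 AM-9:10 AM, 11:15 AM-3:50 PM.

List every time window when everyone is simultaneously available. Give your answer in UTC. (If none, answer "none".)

Ana in UTC: 12:05-13:50, 16:50-20:10 (add 5h to convert from UTC-5).
Nadia in UTC: 10:10-16:15, 16:45-22:00 (add 2h to convert from UTC-2).
Imani in UTC: 12:25-14:10, 14:30-22:00 (subtract 1h to convert from UTC+1).
Aarav in UTC: 10:50-21:20 (subtract 1h to convert from UTC+1).
Yosef in UTC: 10:35-14:10, 16:15-20:50 (add 5h to convert from UTC-5).
Ana ∩ Nadia: 12:05-13:50, 16:50-20:10.
Ana ∩ Nadia ∩ Imani: 12:25-13:50, 16:50-20:10.
Ana ∩ Nadia ∩ Imani ∩ Aarav: 12:25-13:50, 16:50-20:10.
Ana ∩ Nadia ∩ Imani ∩ Aarav ∩ Yosef: 12:25-13:50, 16:50-20:10.

12:25-13:50, 16:50-20:10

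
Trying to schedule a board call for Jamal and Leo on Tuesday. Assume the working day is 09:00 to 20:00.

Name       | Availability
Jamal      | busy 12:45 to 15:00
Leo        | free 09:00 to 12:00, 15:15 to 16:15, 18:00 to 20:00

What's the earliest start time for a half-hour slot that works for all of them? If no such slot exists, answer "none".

Jamal free: 09:00-12:45, 15:00-20:00 (invert busy blocks within the working day).
Leo free: 09:00-12:00, 15:15-16:15, 18:00-20:00.
Jamal ∩ Leo: 09:00-12:00, 15:15-16:15, 18:00-20:00.
So the common availability across everyone is 09:00-12:00, 15:15-16:15, 18:00-20:00.
The first common window of at least 30 minutes is 09:00-12:00, so the earliest start is 09:00.

09:00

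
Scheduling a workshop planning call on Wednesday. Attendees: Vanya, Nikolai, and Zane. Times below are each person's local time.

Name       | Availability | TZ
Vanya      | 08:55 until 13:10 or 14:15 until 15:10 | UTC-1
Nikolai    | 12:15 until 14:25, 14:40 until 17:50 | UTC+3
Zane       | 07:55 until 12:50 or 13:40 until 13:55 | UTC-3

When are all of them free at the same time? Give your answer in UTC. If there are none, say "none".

10:55-11:25, 11:40-14:10

Vanya in UTC: 09:55-14:10, 15:15-16:10 (add 1h to convert from UTC-1).
Nikolai in UTC: 09:15-11:25, 11:40-14:50 (subtract 3h to convert from UTC+3).
Zane in UTC: 10:55-15:50, 16:40-16:55 (add 3h to convert from UTC-3).
Vanya ∩ Nikolai: 09:55-11:25, 11:40-14:10.
Vanya ∩ Nikolai ∩ Zane: 10:55-11:25, 11:40-14:10.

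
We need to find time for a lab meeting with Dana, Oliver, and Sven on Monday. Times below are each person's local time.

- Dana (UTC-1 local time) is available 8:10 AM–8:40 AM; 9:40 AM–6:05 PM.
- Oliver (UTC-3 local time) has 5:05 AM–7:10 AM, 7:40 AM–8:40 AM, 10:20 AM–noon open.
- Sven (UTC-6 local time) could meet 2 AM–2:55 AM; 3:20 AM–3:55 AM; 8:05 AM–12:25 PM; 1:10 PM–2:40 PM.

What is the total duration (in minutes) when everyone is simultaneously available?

75

Dana in UTC: 09:10-09:40, 10:40-19:05 (add 1h to convert from UTC-1).
Oliver in UTC: 08:05-10:10, 10:40-11:40, 13:20-15:00 (add 3h to convert from UTC-3).
Sven in UTC: 08:00-08:55, 09:20-09:55, 14:05-18:25, 19:10-20:40 (add 6h to convert from UTC-6).
Dana ∩ Oliver: 09:10-09:40, 10:40-11:40, 13:20-15:00.
Dana ∩ Oliver ∩ Sven: 09:20-09:40, 14:05-15:00.
Summing the common windows: 20 + 55 = 75 minutes.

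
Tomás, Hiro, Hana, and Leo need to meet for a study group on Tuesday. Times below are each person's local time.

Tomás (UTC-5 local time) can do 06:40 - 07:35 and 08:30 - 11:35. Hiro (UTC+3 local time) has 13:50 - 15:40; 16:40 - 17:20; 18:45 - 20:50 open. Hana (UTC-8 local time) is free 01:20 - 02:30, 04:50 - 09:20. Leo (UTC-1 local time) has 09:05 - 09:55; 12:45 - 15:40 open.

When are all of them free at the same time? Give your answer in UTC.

Tomás in UTC: 11:40-12:35, 13:30-16:35 (add 5h to convert from UTC-5).
Hiro in UTC: 10:50-12:40, 13:40-14:20, 15:45-17:50 (subtract 3h to convert from UTC+3).
Hana in UTC: 09:20-10:30, 12:50-17:20 (add 8h to convert from UTC-8).
Leo in UTC: 10:05-10:55, 13:45-16:40 (add 1h to convert from UTC-1).
Tomás ∩ Hiro: 11:40-12:35, 13:40-14:20, 15:45-16:35.
Tomás ∩ Hiro ∩ Hana: 13:40-14:20, 15:45-16:35.
Tomás ∩ Hiro ∩ Hana ∩ Leo: 13:45-14:20, 15:45-16:35.

13:45-14:20, 15:45-16:35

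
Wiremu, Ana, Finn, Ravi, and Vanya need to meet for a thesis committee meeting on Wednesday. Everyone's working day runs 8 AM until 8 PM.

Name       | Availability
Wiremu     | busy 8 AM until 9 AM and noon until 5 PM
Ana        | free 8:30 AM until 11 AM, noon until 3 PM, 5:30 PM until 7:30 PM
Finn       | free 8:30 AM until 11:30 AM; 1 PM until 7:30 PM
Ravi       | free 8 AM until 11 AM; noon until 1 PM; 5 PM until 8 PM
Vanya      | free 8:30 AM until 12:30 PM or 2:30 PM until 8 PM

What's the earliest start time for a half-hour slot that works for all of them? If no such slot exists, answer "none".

09:00

Wiremu free: 09:00-12:00, 17:00-20:00 (invert busy blocks within the working day).
Ana free: 08:30-11:00, 12:00-15:00, 17:30-19:30.
Finn free: 08:30-11:30, 13:00-19:30.
Ravi free: 08:00-11:00, 12:00-13:00, 17:00-20:00.
Vanya free: 08:30-12:30, 14:30-20:00.
Wiremu ∩ Ana: 09:00-11:00, 17:30-19:30.
Wiremu ∩ Ana ∩ Finn: 09:00-11:00, 17:30-19:30.
Wiremu ∩ Ana ∩ Finn ∩ Ravi: 09:00-11:00, 17:30-19:30.
Wiremu ∩ Ana ∩ Finn ∩ Ravi ∩ Vanya: 09:00-11:00, 17:30-19:30.
The first common window of at least 30 minutes is 09:00-11:00, so the earliest start is 09:00.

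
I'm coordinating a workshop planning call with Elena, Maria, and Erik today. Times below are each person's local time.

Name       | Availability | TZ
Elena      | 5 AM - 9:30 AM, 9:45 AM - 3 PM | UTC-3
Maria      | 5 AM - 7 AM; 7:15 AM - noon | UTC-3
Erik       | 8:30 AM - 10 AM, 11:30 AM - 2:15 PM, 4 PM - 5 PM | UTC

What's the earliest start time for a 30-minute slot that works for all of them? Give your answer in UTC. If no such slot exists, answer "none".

Elena in UTC: 08:00-12:30, 12:45-18:00 (add 3h to convert from UTC-3).
Maria in UTC: 08:00-10:00, 10:15-15:00 (add 3h to convert from UTC-3).
Erik in UTC: 08:30-10:00, 11:30-14:15, 16:00-17:00.
Elena ∩ Maria: 08:00-10:00, 10:15-12:30, 12:45-15:00.
Elena ∩ Maria ∩ Erik: 08:30-10:00, 11:30-12:30, 12:45-14:15.
The first common window of at least 30 minutes is 08:30-10:00, so the earliest start is 08:30.

08:30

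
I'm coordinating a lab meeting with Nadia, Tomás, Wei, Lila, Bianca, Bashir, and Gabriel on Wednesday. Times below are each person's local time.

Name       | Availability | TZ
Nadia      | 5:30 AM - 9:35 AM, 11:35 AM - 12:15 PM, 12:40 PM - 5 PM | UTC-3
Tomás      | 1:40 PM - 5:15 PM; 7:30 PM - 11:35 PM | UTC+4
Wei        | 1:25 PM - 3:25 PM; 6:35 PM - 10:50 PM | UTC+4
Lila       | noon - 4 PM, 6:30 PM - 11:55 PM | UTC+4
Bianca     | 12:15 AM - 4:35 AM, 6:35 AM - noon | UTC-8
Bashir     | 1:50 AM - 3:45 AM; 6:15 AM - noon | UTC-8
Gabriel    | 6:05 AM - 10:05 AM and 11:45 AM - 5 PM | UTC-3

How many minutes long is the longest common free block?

190

Nadia in UTC: 08:30-12:35, 14:35-15:15, 15:40-20:00 (add 3h to convert from UTC-3).
Tomás in UTC: 09:40-13:15, 15:30-19:35 (subtract 4h to convert from UTC+4).
Wei in UTC: 09:25-11:25, 14:35-18:50 (subtract 4h to convert from UTC+4).
Lila in UTC: 08:00-12:00, 14:30-19:55 (subtract 4h to convert from UTC+4).
Bianca in UTC: 08:15-12:35, 14:35-20:00 (add 8h to convert from UTC-8).
Bashir in UTC: 09:50-11:45, 14:15-20:00 (add 8h to convert from UTC-8).
Gabriel in UTC: 09:05-13:05, 14:45-20:00 (add 3h to convert from UTC-3).
Nadia ∩ Tomás: 09:40-12:35, 15:40-19:35.
Nadia ∩ Tomás ∩ Wei: 09:40-11:25, 15:40-18:50.
Nadia ∩ Tomás ∩ Wei ∩ Lila: 09:40-11:25, 15:40-18:50.
Nadia ∩ Tomás ∩ Wei ∩ Lila ∩ Bianca: 09:40-11:25, 15:40-18:50.
Nadia ∩ Tomás ∩ Wei ∩ Lila ∩ Bianca ∩ Bashir: 09:50-11:25, 15:40-18:50.
Nadia ∩ Tomás ∩ Wei ∩ Lila ∩ Bianca ∩ Bashir ∩ Gabriel: 09:50-11:25, 15:40-18:50.
The longest is 15:40-18:50 at 190 minutes.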